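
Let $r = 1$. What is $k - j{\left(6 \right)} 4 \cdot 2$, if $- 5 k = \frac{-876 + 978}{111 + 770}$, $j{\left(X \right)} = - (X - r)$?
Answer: $\frac{176098}{4405} \approx 39.977$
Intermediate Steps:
$j{\left(X \right)} = 1 - X$ ($j{\left(X \right)} = - (X - 1) = - (-1 + X) = 1 - X$)
$k = - \frac{102}{4405}$ ($k = - \frac{\left(-876 + 978\right) \frac{1}{111 + 770}}{5} = - \frac{102 \cdot \frac{1}{881}}{5} = \left(- \frac{1}{5}\right) \frac{102}{881} = - \frac{102}{4405} \approx -0.023156$)
$k - j{\left(6 \right)} 4 \cdot 2 = - \frac{102}{4405} - \left(1 - 6\right) 4 \cdot 2 = - \frac{102}{4405} - \left(-5\right) 4 \cdot 2 = - \frac{102}{4405} - \left(-20\right) 2 = - \frac{102}{4405} - -40 = - \frac{102}{4405} + 40 = \frac{176098}{4405}$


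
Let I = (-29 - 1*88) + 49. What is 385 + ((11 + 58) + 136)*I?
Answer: -13555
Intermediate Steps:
I = -68 (I = (-29 - 88) + 49 = -117 + 49 = -68)
385 + ((11 + 58) + 136)*I = 385 + ((11 + 58) + 136)*(-68) = 385 + (69 + 136)*(-68) = 385 + 205*(-68) = 385 - 13940 = -13555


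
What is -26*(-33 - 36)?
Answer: 1794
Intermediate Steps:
-26*(-33 - 36) = -26*(-69) = 1794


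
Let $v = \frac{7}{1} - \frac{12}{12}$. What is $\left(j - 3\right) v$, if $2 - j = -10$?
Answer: $54$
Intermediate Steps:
$j = 12$ ($j = 2 - -10 = 2 + 10 = 12$)
$v = 6$ ($v = 7 \cdot 1 - 1 = 7 - 1 = 6$)
$\left(j - 3\right) v = \left(12 - 3\right) 6 = 9 \cdot 6 = 54$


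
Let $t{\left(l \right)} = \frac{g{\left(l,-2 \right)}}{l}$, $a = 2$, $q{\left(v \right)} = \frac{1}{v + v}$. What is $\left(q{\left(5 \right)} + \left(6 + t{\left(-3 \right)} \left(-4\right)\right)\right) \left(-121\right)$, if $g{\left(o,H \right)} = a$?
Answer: $- \frac{31823}{30} \approx -1060.8$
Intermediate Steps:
$q{\left(v \right)} = \frac{1}{2 v}$
$g{\left(o,H \right)} = 2$
$t{\left(l \right)} = \frac{2}{l}$
$\left(q{\left(5 \right)} + \left(6 + t{\left(-3 \right)} \left(-4\right)\right)\right) \left(-121\right) = \left(\frac{1}{2 \cdot 5} + \left(6 + \frac{2}{-3} \left(-4\right)\right)\right) \left(-121\right) = \left(\frac{1}{2} \cdot \frac{1}{5} + \left(6 + 2 \left(- \frac{1}{3}\right) \left(-4\right)\right)\right) \left(-121\right) = \left(\frac{1}{10} + \left(6 - - \frac{8}{3}\right)\right) \left(-121\right) = \left(\frac{1}{10} + \left(6 + \frac{8}{3}\right)\right) \left(-121\right) = \left(\frac{1}{10} + \frac{26}{3}\right) \left(-121\right) = \frac{263}{30} \left(-121\right) = - \frac{31823}{30}$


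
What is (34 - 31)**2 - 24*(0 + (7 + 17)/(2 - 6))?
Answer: 153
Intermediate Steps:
(34 - 31)**2 - 24*(0 + (7 + 17)/(2 - 6)) = 3**2 - 24*(0 + 24/(-4)) = 9 - 24*(0 + 24*(-1/4)) = 9 - 24*(0 - 6) = 9 - 24*(-6) = 9 - 1*(-144) = 9 + 144 = 153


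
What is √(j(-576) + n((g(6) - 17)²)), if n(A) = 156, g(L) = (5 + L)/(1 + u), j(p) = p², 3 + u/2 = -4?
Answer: 2*√82983 ≈ 576.14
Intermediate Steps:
u = -14 (u = -6 + 2*(-4) = -6 - 8 = -14)
g(L) = -5/13 - L/13 (g(L) = (5 + L)/(1 - 14) = (5 + L)/(-13) = (5 + L)*(-1/13) = -5/13 - L/13)
√(j(-576) + n((g(6) - 17)²)) = √((-576)² + 156) = √(331776 + 156) = √331932 = 2*√82983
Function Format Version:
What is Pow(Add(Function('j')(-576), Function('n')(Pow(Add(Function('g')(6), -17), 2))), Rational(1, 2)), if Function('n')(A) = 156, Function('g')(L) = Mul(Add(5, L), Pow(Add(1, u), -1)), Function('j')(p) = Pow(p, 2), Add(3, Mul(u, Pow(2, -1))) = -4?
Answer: Mul(2, Pow(82983, Rational(1, 2))) ≈ 576.14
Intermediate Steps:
u = -14 (u = Add(-6, Mul(2, -4)) = Add(-6, -8) = -14)
Function('g')(L) = Add(Rational(-5, 13), Mul(Rational(-1, 13), L)) (Function('g')(L) = Mul(Add(5, L), Pow(Add(1, -14), -1)) = Mul(Add(5, L), Pow(-13, -1)) = Mul(Add(5, L), Rational(-1, 13)) = Add(Rational(-5, 13), Mul(Rational(-1, 13), L)))
Pow(Add(Function('j')(-576), Function('n')(Pow(Add(Function('g')(6), -17), 2))), Rational(1, 2)) = Pow(Add(Pow(-576, 2), 156), Rational(1, 2)) = Pow(Add(331776, 156), Rational(1, 2)) = Pow(331932, Rational(1, 2)) = Mul(2, Pow(82983, Rational(1, 2)))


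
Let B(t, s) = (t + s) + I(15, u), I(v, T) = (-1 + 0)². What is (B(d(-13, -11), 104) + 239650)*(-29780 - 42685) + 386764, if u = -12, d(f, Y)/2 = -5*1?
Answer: -17372734661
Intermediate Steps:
d(f, Y) = -10 (d(f, Y) = 2*(-5*1) = 2*(-5) = -10)
I(v, T) = 1 (I(v, T) = (-1)² = 1)
B(t, s) = 1 + s + t (B(t, s) = (t + s) + 1 = (s + t) + 1 = 1 + s + t)
(B(d(-13, -11), 104) + 239650)*(-29780 - 42685) + 386764 = ((1 + 104 - 10) + 239650)*(-29780 - 42685) + 386764 = (95 + 239650)*(-72465) + 386764 = 239745*(-72465) + 386764 = -17373121425 + 386764 = -17372734661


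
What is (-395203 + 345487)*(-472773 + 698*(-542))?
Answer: 42312740724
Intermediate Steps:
(-395203 + 345487)*(-472773 + 698*(-542)) = -49716*(-472773 - 378316) = -49716*(-851089) = 42312740724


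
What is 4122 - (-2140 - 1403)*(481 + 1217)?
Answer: 6020136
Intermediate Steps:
4122 - (-2140 - 1403)*(481 + 1217) = 4122 - (-3543)*1698 = 4122 - 1*(-6016014) = 4122 + 6016014 = 6020136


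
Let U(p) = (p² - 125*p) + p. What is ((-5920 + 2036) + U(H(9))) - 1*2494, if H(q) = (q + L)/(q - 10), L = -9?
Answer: -6378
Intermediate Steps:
H(q) = (-9 + q)/(-10 + q) (H(q) = (q - 9)/(q - 10) = (-9 + q)/(-10 + q))
U(p) = p² - 124*p
((-5920 + 2036) + U(H(9))) - 1*2494 = ((-5920 + 2036) + ((-9 + 9)/(-10 + 9))*(-124 + (-9 + 9)/(-10 + 9))) - 1*2494 = (-3884 + (0/(-1))*(-124 + 0/(-1))) - 2494 = (-3884 + (-1*0)*(-124 - 1*0)) - 2494 = (-3884 + 0*(-124 + 0)) - 2494 = (-3884 + 0*(-124)) - 2494 = (-3884 + 0) - 2494 = -3884 - 2494 = -6378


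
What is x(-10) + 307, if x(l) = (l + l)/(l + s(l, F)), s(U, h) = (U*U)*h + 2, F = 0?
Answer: 619/2 ≈ 309.50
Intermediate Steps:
s(U, h) = 2 + h*U**2 (s(U, h) = U**2*h + 2 = h*U**2 + 2 = 2 + h*U**2)
x(l) = 2*l/(2 + l) (x(l) = (l + l)/(l + (2 + 0*l**2)) = (2*l)/(l + (2 + 0)) = (2*l)/(l + 2) = (2*l)/(2 + l) = 2*l/(2 + l))
x(-10) + 307 = 2*(-10)/(2 - 10) + 307 = 2*(-10)/(-8) + 307 = 2*(-10)*(-1/8) + 307 = 5/2 + 307 = 619/2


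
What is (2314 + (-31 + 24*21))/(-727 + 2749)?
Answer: 929/674 ≈ 1.3783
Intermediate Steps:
(2314 + (-31 + 24*21))/(-727 + 2749) = (2314 + (-31 + 504))/2022 = (2314 + 473)*(1/2022) = 2787*(1/2022) = 929/674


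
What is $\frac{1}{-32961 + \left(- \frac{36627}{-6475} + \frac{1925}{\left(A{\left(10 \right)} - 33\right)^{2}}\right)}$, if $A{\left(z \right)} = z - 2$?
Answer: $- \frac{1295}{42673181} \approx -3.0347 \cdot 10^{-5}$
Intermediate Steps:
$A{\left(z \right)} = -2 + z$
$\frac{1}{-32961 + \left(- \frac{36627}{-6475} + \frac{1925}{\left(A{\left(10 \right)} - 33\right)^{2}}\right)} = \frac{1}{-32961 + \left(- \frac{36627}{-6475} + \frac{1925}{\left(\left(-2 + 10\right) - 33\right)^{2}}\right)} = \frac{1}{-32961 + \left(\left(-36627\right) \left(- \frac{1}{6475}\right) + \frac{1925}{\left(8 - 33\right)^{2}}\right)} = \frac{1}{-32961 + \left(\frac{36627}{6475} + \frac{1925}{\left(-25\right)^{2}}\right)} = \frac{1}{-32961 + \left(\frac{36627}{6475} + \frac{1925}{625}\right)} = \frac{1}{-32961 + \left(\frac{36627}{6475} + 1925 \cdot \frac{1}{625}\right)} = \frac{1}{-32961 + \left(\frac{36627}{6475} + \frac{77}{25}\right)} = \frac{1}{-32961 + \frac{11314}{1295}} = \frac{1}{- \frac{42673181}{1295}} = - \frac{1295}{42673181}$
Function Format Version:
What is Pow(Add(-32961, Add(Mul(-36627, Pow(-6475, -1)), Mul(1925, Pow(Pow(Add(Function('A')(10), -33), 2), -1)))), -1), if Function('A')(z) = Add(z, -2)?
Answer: Rational(-1295, 42673181) ≈ -3.0347e-5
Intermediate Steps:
Function('A')(z) = Add(-2, z)
Pow(Add(-32961, Add(Mul(-36627, Pow(-6475, -1)), Mul(1925, Pow(Pow(Add(Function('A')(10), -33), 2), -1)))), -1) = Pow(Add(-32961, Add(Mul(-36627, Pow(-6475, -1)), Mul(1925, Pow(Pow(Add(Add(-2, 10), -33), 2), -1)))), -1) = Pow(Add(-32961, Add(Mul(-36627, Rational(-1, 6475)), Mul(1925, Pow(Pow(Add(8, -33), 2), -1)))), -1) = Pow(Add(-32961, Add(Rational(36627, 6475), Mul(1925, Pow(Pow(-25, 2), -1)))), -1) = Pow(Add(-32961, Add(Rational(36627, 6475), Mul(1925, Pow(625, -1)))), -1) = Pow(Add(-32961, Add(Rational(36627, 6475), Mul(1925, Rational(1, 625)))), -1) = Pow(Add(-32961, Add(Rational(36627, 6475), Rational(77, 25))), -1) = Pow(Add(-32961, Rational(11314, 1295)), -1) = Pow(Rational(-42673181, 1295), -1) = Rational(-1295, 42673181)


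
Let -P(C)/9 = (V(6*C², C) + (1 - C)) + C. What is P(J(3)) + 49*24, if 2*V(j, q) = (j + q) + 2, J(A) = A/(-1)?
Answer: 1857/2 ≈ 928.50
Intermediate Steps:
J(A) = -A (J(A) = A*(-1) = -A)
V(j, q) = 1 + j/2 + q/2 (V(j, q) = ((j + q) + 2)/2 = (2 + j + q)/2 = 1 + j/2 + q/2)
P(C) = -18 - 27*C² - 9*C/2 (P(C) = -9*(((1 + (6*C²)/2 + C/2) + (1 - C)) + C) = -9*(((1 + 3*C² + C/2) + (1 - C)) + C) = -9*(((1 + C/2 + 3*C²) + (1 - C)) + C) = -9*((2 + 3*C² - C/2) + C) = -9*(2 + C/2 + 3*C²) = -18 - 27*C² - 9*C/2)
P(J(3)) + 49*24 = (-18 - 27*(-1*3)² - (-9)*3/2) + 49*24 = (-18 - 27*(-3)² - 9/2*(-3)) + 1176 = (-18 - 27*9 + 27/2) + 1176 = (-18 - 243 + 27/2) + 1176 = -495/2 + 1176 = 1857/2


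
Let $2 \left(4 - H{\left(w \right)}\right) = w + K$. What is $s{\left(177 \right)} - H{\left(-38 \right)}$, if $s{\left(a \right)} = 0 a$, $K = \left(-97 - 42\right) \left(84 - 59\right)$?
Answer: $- \frac{3521}{2} \approx -1760.5$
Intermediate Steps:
$K = -3475$ ($K = \left(-139\right) 25 = -3475$)
$s{\left(a \right)} = 0$
$H{\left(w \right)} = \frac{3483}{2} - \frac{w}{2}$ ($H{\left(w \right)} = 4 - \frac{w - 3475}{2} = 4 - \frac{-3475 + w}{2} = 4 - \left(- \frac{3475}{2} + \frac{w}{2}\right) = \frac{3483}{2} - \frac{w}{2}$)
$s{\left(177 \right)} - H{\left(-38 \right)} = 0 - \left(\frac{3483}{2} - -19\right) = 0 - \left(\frac{3483}{2} + 19\right) = 0 - \frac{3521}{2} = - \frac{3521}{2}$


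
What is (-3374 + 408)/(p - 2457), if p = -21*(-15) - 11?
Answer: 2966/2153 ≈ 1.3776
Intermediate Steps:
p = 304 (p = 315 - 11 = 304)
(-3374 + 408)/(p - 2457) = (-3374 + 408)/(304 - 2457) = -2966/(-2153) = -2966*(-1/2153) = 2966/2153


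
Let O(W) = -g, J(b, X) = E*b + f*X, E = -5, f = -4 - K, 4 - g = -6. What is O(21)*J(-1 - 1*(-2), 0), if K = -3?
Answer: 50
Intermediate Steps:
g = 10 (g = 4 - 1*(-6) = 4 + 6 = 10)
f = -1 (f = -4 - 1*(-3) = -4 + 3 = -1)
J(b, X) = -X - 5*b (J(b, X) = -5*b - X = -X - 5*b)
O(W) = -10 (O(W) = -1*10 = -10)
O(21)*J(-1 - 1*(-2), 0) = -10*(-1*0 - 5*(-1 - 1*(-2))) = -10*(0 - 5*(-1 + 2)) = -10*(0 - 5*1) = -10*(0 - 5) = -10*(-5) = 50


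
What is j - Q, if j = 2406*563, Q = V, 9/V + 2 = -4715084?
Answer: 6386951763717/4715086 ≈ 1.3546e+6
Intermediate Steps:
V = -9/4715086 (V = 9/(-2 - 4715084) = 9/(-4715086) = 9*(-1/4715086) = -9/4715086 ≈ -1.9088e-6)
Q = -9/4715086 ≈ -1.9088e-6
j = 1354578
j - Q = 1354578 - 1*(-9/4715086) = 1354578 + 9/4715086 = 6386951763717/4715086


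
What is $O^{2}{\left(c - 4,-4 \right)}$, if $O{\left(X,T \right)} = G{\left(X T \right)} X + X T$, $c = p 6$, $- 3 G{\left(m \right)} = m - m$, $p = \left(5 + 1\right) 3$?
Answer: $173056$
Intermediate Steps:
$p = 18$ ($p = 6 \cdot 3 = 18$)
$G{\left(m \right)} = 0$ ($G{\left(m \right)} = - \frac{m - m}{3} = \left(- \frac{1}{3}\right) 0 = 0$)
$c = 108$ ($c = 18 \cdot 6 = 108$)
$O{\left(X,T \right)} = T X$ ($O{\left(X,T \right)} = 0 X + X T = 0 + T X = T X$)
$O^{2}{\left(c - 4,-4 \right)} = \left(- 4 \left(108 - 4\right)\right)^{2} = \left(\left(-4\right) 104\right)^{2} = \left(-416\right)^{2} = 173056$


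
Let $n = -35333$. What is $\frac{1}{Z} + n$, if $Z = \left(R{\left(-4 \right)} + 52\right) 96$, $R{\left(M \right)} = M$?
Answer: $- \frac{162814463}{4608} \approx -35333.0$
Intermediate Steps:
$Z = 4608$ ($Z = \left(-4 + 52\right) 96 = 48 \cdot 96 = 4608$)
$\frac{1}{Z} + n = \frac{1}{4608} - 35333 = - \frac{162814463}{4608}$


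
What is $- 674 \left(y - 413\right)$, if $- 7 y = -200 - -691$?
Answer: $\frac{2279468}{7} \approx 3.2564 \cdot 10^{5}$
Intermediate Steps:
$y = - \frac{491}{7}$ ($y = - \frac{-200 - -691}{7} = - \frac{-200 + 691}{7} = \left(- \frac{1}{7}\right) 491 = - \frac{491}{7} \approx -70.143$)
$- 674 \left(y - 413\right) = - 674 \left(- \frac{491}{7} - 413\right) = \left(-674\right) \left(- \frac{3382}{7}\right) = \frac{2279468}{7}$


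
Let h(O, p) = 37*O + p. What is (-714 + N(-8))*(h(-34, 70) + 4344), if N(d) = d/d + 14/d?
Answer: -2255751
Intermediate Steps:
N(d) = 1 + 14/d
h(O, p) = p + 37*O
(-714 + N(-8))*(h(-34, 70) + 4344) = (-714 + (14 - 8)/(-8))*((70 + 37*(-34)) + 4344) = (-714 - ⅛*6)*((70 - 1258) + 4344) = (-714 - ¾)*(-1188 + 4344) = -2859/4*3156 = -2255751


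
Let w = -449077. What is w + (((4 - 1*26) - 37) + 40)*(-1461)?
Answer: -421318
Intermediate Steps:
w + (((4 - 1*26) - 37) + 40)*(-1461) = -449077 + (((4 - 1*26) - 37) + 40)*(-1461) = -449077 + (((4 - 26) - 37) + 40)*(-1461) = -449077 + ((-22 - 37) + 40)*(-1461) = -449077 + (-59 + 40)*(-1461) = -449077 - 19*(-1461) = -449077 + 27759 = -421318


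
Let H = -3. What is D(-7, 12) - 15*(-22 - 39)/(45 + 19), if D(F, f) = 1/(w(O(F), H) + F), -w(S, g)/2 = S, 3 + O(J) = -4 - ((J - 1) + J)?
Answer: 20981/1472 ≈ 14.253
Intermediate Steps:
O(J) = -6 - 2*J (O(J) = -3 + (-4 - ((J - 1) + J)) = -3 + (-4 - ((-1 + J) + J)) = -3 + (-4 - (-1 + 2*J)) = -3 + (-4 + (1 - 2*J)) = -3 + (-3 - 2*J) = -6 - 2*J)
w(S, g) = -2*S
D(F, f) = 1/(12 + 5*F) (D(F, f) = 1/(-2*(-6 - 2*F) + F) = 1/((12 + 4*F) + F) = 1/(12 + 5*F))
D(-7, 12) - 15*(-22 - 39)/(45 + 19) = 1/(12 + 5*(-7)) - 15*(-22 - 39)/(45 + 19) = 1/(12 - 35) - (-915)/64 = 1/(-23) - (-915)/64 = -1/23 - 15*(-61/64) = -1/23 + 915/64 = 20981/1472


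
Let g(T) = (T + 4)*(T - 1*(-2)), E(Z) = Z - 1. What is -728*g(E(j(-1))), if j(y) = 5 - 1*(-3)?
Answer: -72072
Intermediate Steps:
j(y) = 8 (j(y) = 5 + 3 = 8)
E(Z) = -1 + Z
g(T) = (2 + T)*(4 + T) (g(T) = (4 + T)*(T + 2) = (4 + T)*(2 + T) = (2 + T)*(4 + T))
-728*g(E(j(-1))) = -728*(8 + (-1 + 8)² + 6*(-1 + 8)) = -728*(8 + 7² + 6*7) = -728*(8 + 49 + 42) = -728*99 = -72072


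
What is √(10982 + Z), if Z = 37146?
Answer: 32*√47 ≈ 219.38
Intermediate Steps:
√(10982 + Z) = √(10982 + 37146) = √48128 = 32*√47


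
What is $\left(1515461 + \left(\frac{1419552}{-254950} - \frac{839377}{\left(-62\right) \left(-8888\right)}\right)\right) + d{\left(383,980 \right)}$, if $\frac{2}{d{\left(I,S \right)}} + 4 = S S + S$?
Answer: $\frac{145373117954061118111}{95927112733400} \approx 1.5155 \cdot 10^{6}$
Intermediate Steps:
$d{\left(I,S \right)} = \frac{2}{-4 + S + S^{2}}$ ($d{\left(I,S \right)} = \frac{2}{-4 + \left(S S + S\right)} = \frac{2}{-4 + \left(S^{2} + S\right)} = \frac{2}{-4 + \left(S + S^{2}\right)} = \frac{2}{-4 + S + S^{2}}$)
$\left(1515461 + \left(\frac{1419552}{-254950} - \frac{839377}{\left(-62\right) \left(-8888\right)}\right)\right) + d{\left(383,980 \right)} = \left(1515461 + \left(\frac{1419552}{-254950} - \frac{839377}{\left(-62\right) \left(-8888\right)}\right)\right) + \frac{2}{-4 + 980 + 980^{2}} = \left(1515461 - \left(\frac{709776}{127475} + \frac{839377}{551056}\right)\right) + \frac{2}{-4 + 980 + 960400} = \left(1515461 - \frac{45284173321}{6385987600}\right) + \frac{2}{961376} = \left(1515461 - \frac{45284173321}{6385987600}\right) + 2 \cdot \frac{1}{961376} = \left(1515461 - \frac{45284173321}{6385987600}\right) + \frac{1}{480688} = \frac{9677669870110279}{6385987600} + \frac{1}{480688} = \frac{145373117954061118111}{95927112733400}$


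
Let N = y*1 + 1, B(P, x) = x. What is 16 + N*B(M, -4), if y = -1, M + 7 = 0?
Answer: 16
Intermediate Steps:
M = -7 (M = -7 + 0 = -7)
N = 0 (N = -1*1 + 1 = -1 + 1 = 0)
16 + N*B(M, -4) = 16 + 0*(-4) = 16 + 0 = 16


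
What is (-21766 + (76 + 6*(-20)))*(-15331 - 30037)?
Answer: 989476080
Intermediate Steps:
(-21766 + (76 + 6*(-20)))*(-15331 - 30037) = (-21766 + (76 - 120))*(-45368) = (-21766 - 44)*(-45368) = -21810*(-45368) = 989476080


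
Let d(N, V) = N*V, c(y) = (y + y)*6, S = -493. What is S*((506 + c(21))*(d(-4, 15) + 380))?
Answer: -119582080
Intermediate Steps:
c(y) = 12*y (c(y) = (2*y)*6 = 12*y)
S*((506 + c(21))*(d(-4, 15) + 380)) = -493*(506 + 12*21)*(-4*15 + 380) = -493*(506 + 252)*(-60 + 380) = -373694*320 = -493*242560 = -119582080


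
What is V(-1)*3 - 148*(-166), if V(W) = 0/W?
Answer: 24568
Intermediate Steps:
V(W) = 0
V(-1)*3 - 148*(-166) = 0*3 - 148*(-166) = 0 + 24568 = 24568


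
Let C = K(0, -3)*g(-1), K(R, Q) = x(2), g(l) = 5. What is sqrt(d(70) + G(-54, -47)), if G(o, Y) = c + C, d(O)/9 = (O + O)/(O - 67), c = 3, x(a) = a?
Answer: sqrt(433) ≈ 20.809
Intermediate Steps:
K(R, Q) = 2
d(O) = 18*O/(-67 + O) (d(O) = 9*((O + O)/(O - 67)) = 9*((2*O)/(-67 + O)) = 9*(2*O/(-67 + O)) = 18*O/(-67 + O))
C = 10 (C = 2*5 = 10)
G(o, Y) = 13 (G(o, Y) = 3 + 10 = 13)
sqrt(d(70) + G(-54, -47)) = sqrt(18*70/(-67 + 70) + 13) = sqrt(18*70/3 + 13) = sqrt(18*70*(1/3) + 13) = sqrt(420 + 13) = sqrt(433)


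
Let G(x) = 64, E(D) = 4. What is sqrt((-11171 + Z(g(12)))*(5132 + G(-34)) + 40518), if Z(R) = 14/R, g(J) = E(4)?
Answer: 6*I*sqrt(1610717) ≈ 7614.8*I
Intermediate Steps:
g(J) = 4
sqrt((-11171 + Z(g(12)))*(5132 + G(-34)) + 40518) = sqrt((-11171 + 14/4)*(5132 + 64) + 40518) = sqrt((-11171 + 14*(1/4))*5196 + 40518) = sqrt((-11171 + 7/2)*5196 + 40518) = sqrt(-22335/2*5196 + 40518) = sqrt(-58026330 + 40518) = sqrt(-57985812) = 6*I*sqrt(1610717)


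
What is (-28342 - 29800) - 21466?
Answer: -79608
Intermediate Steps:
(-28342 - 29800) - 21466 = -58142 - 21466 = -79608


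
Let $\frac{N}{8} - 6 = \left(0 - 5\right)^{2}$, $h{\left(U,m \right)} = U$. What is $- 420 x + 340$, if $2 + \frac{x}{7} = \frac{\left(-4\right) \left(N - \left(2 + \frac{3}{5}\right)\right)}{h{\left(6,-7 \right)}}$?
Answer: $487204$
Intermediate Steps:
$N = 248$ ($N = 48 + 8 \left(0 - 5\right)^{2} = 48 + 8 \left(-5\right)^{2} = 48 + 8 \cdot 25 = 48 + 200 = 248$)
$x = - \frac{5796}{5}$ ($x = -14 + 7 \frac{\left(-4\right) \left(248 - \left(2 + \frac{3}{5}\right)\right)}{6} = -14 + 7 - 4 \left(248 - \left(2 + 3 \cdot \frac{1}{5}\right)\right) \frac{1}{6} = -14 + 7 - 4 \left(248 - \frac{13}{5}\right) \frac{1}{6} = -14 + 7 \left(-4\right) \frac{1227}{5} \cdot \frac{1}{6} = -14 + 7 \left(\left(- \frac{4908}{5}\right) \frac{1}{6}\right) = -14 + 7 \left(- \frac{818}{5}\right) = -14 - \frac{5726}{5} = - \frac{5796}{5} \approx -1159.2$)
$- 420 x + 340 = \left(-420\right) \left(- \frac{5796}{5}\right) + 340 = 486864 + 340 = 487204$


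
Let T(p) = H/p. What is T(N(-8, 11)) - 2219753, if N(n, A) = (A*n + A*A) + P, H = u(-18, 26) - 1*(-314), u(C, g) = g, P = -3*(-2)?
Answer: -86570027/39 ≈ -2.2197e+6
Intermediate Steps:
P = 6
H = 340 (H = 26 - 1*(-314) = 26 + 314 = 340)
N(n, A) = 6 + A² + A*n (N(n, A) = (A*n + A*A) + 6 = (A*n + A²) + 6 = (A² + A*n) + 6 = 6 + A² + A*n)
T(p) = 340/p
T(N(-8, 11)) - 2219753 = 340/(6 + 11² + 11*(-8)) - 2219753 = 340/(6 + 121 - 88) - 2219753 = 340/39 - 2219753 = -86570027/39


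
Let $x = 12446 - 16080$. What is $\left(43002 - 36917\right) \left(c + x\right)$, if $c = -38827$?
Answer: $-258375185$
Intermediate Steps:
$x = -3634$ ($x = 12446 - 16080 = -3634$)
$\left(43002 - 36917\right) \left(c + x\right) = \left(43002 - 36917\right) \left(-38827 - 3634\right) = 6085 \left(-42461\right) = -258375185$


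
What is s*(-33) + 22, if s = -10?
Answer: 352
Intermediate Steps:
s*(-33) + 22 = -10*(-33) + 22 = 330 + 22 = 352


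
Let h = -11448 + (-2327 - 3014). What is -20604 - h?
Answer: -3815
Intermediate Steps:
h = -16789 (h = -11448 - 5341 = -16789)
-20604 - h = -20604 - 1*(-16789) = -20604 + 16789 = -3815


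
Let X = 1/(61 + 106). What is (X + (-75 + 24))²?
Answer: 72522256/27889 ≈ 2600.4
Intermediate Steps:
X = 1/167 ≈ 0.0059880
(X + (-75 + 24))² = (1/167 + (-75 + 24))² = (1/167 - 51)² = (-8516/167)² = 72522256/27889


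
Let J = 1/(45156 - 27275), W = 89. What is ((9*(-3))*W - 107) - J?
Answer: -44881311/17881 ≈ -2510.0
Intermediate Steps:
J = 1/17881 ≈ 5.5925e-5
((9*(-3))*W - 107) - J = ((9*(-3))*89 - 107) - 1*1/17881 = (-27*89 - 107) - 1/17881 = (-2403 - 107) - 1/17881 = -2510 - 1/17881 = -44881311/17881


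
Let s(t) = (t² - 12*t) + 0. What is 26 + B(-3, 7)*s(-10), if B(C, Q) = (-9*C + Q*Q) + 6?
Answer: 18066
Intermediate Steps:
B(C, Q) = 6 + Q² - 9*C (B(C, Q) = (-9*C + Q²) + 6 = (Q² - 9*C) + 6 = 6 + Q² - 9*C)
s(t) = t² - 12*t
26 + B(-3, 7)*s(-10) = 26 + (6 + 7² - 9*(-3))*(-10*(-12 - 10)) = 26 + (6 + 49 + 27)*(-10*(-22)) = 26 + 82*220 = 26 + 18040 = 18066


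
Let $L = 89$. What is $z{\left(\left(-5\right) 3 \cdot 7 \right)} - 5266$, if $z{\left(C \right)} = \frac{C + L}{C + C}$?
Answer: $- \frac{552922}{105} \approx -5265.9$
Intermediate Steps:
$z{\left(C \right)} = \frac{89 + C}{2 C}$ ($z{\left(C \right)} = \frac{C + 89}{C + C} = \frac{89 + C}{2 C}$)
$z{\left(\left(-5\right) 3 \cdot 7 \right)} - 5266 = \frac{89 + \left(-5\right) 3 \cdot 7}{2 \left(-5\right) 3 \cdot 7} - 5266 = \frac{89 - 105}{2 \left(\left(-15\right) 7\right)} - 5266 = \frac{89 - 105}{2 \left(-105\right)} - 5266 = \frac{1}{2} \left(- \frac{1}{105}\right) \left(-16\right) - 5266 = \frac{8}{105} - 5266 = - \frac{552922}{105}$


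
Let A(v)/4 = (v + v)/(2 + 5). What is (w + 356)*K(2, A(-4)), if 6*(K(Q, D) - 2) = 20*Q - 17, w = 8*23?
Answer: 3150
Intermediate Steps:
w = 184
A(v) = 8*v/7 (A(v) = 4*((v + v)/(2 + 5)) = 4*((2*v)/7) = 4*((2*v)*(⅐)) = 4*(2*v/7) = 8*v/7)
K(Q, D) = -⅚ + 10*Q/3 (K(Q, D) = 2 + (20*Q - 17)/6 = 2 + (-17 + 20*Q)/6 = 2 + (-17/6 + 10*Q/3) = -⅚ + 10*Q/3)
(w + 356)*K(2, A(-4)) = (184 + 356)*(-⅚ + (10/3)*2) = 540*(-⅚ + 20/3) = 540*(35/6) = 3150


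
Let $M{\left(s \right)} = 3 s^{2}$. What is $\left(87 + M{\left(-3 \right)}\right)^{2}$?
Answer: $12996$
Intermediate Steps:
$\left(87 + M{\left(-3 \right)}\right)^{2} = \left(87 + 3 \left(-3\right)^{2}\right)^{2} = \left(87 + 3 \cdot 9\right)^{2} = \left(87 + 27\right)^{2} = 114^{2} = 12996$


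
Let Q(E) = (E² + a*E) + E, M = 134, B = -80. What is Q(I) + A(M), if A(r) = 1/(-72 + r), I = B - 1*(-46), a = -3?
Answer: 75889/62 ≈ 1224.0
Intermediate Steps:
I = -34 (I = -80 - 1*(-46) = -80 + 46 = -34)
Q(E) = E² - 2*E (Q(E) = (E² - 3*E) + E = E² - 2*E)
Q(I) + A(M) = -34*(-2 - 34) + 1/(-72 + 134) = -34*(-36) + 1/62 = 1224 + 1/62 = 75889/62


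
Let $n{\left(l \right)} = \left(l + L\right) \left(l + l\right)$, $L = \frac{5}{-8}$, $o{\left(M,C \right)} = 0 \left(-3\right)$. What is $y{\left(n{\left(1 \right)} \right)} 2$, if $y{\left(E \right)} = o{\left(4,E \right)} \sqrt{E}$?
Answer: $0$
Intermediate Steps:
$o{\left(M,C \right)} = 0$
$L = - \frac{5}{8}$ ($L = 5 \left(- \frac{1}{8}\right) = - \frac{5}{8} \approx -0.625$)
$n{\left(l \right)} = 2 l \left(- \frac{5}{8} + l\right)$ ($n{\left(l \right)} = \left(l - \frac{5}{8}\right) \left(l + l\right) = \left(- \frac{5}{8} + l\right) 2 l = 2 l \left(- \frac{5}{8} + l\right)$)
$y{\left(E \right)} = 0$ ($y{\left(E \right)} = 0 \sqrt{E} = 0$)
$y{\left(n{\left(1 \right)} \right)} 2 = 0 \cdot 2 = 0$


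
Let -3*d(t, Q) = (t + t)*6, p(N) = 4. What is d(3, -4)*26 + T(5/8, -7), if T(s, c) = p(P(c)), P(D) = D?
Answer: -308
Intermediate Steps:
T(s, c) = 4
d(t, Q) = -4*t (d(t, Q) = -(t + t)*6/3 = -2*t*6/3 = -4*t)
d(3, -4)*26 + T(5/8, -7) = -4*3*26 + 4 = -12*26 + 4 = -312 + 4 = -308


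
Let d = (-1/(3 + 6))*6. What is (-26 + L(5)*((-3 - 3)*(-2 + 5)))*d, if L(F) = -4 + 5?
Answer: 88/3 ≈ 29.333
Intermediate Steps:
L(F) = 1
d = -2/3 (d = (-1/9)*6 = ((1/9)*(-1))*6 = -1/9*6 = -2/3 ≈ -0.66667)
(-26 + L(5)*((-3 - 3)*(-2 + 5)))*d = (-26 + 1*((-3 - 3)*(-2 + 5)))*(-2/3) = (-26 + 1*(-6*3))*(-2/3) = (-26 + 1*(-18))*(-2/3) = (-26 - 18)*(-2/3) = -44*(-2/3) = 88/3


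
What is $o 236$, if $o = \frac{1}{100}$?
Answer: $\frac{59}{25} \approx 2.36$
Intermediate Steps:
$o = \frac{1}{100} \approx 0.01$
$o 236 = \frac{1}{100} \cdot 236 = \frac{59}{25}$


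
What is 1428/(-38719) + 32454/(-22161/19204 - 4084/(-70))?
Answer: 844547109575316/1488317046827 ≈ 567.45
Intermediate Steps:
1428/(-38719) + 32454/(-22161/19204 - 4084/(-70)) = 1428*(-1/38719) + 32454/(-22161*1/19204 - 4084*(-1/70)) = -1428/38719 + 32454/(-22161/19204 + 2042/35) = -1428/38719 + 32454/(38438933/672140) = -1428/38719 + 32454*(672140/38438933) = -1428/38719 + 21813631560/38438933 = 844547109575316/1488317046827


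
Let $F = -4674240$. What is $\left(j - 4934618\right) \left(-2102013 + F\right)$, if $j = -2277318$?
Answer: $48869902955808$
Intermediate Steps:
$\left(j - 4934618\right) \left(-2102013 + F\right) = \left(-2277318 - 4934618\right) \left(-2102013 - 4674240\right) = \left(-7211936\right) \left(-6776253\right) = 48869902955808$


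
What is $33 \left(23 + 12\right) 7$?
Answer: $8085$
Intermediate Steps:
$33 \left(23 + 12\right) 7 = 33 \cdot 35 \cdot 7 = 1155 \cdot 7 = 8085$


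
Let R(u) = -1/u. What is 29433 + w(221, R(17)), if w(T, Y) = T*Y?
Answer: 29420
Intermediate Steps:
29433 + w(221, R(17)) = 29433 + 221*(-1/17) = 29433 - 13 = 29420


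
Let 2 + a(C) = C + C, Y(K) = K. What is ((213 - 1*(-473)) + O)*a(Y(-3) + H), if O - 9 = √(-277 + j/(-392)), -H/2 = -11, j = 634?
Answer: 25020 + 18*I*√54609/7 ≈ 25020.0 + 600.91*I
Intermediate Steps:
H = 22 (H = -2*(-11) = 22)
O = 9 + I*√54609/14 (O = 9 + √(-277 + 634/(-392)) = 9 + √(-277 + 634*(-1/392)) = 9 + √(-277 - 317/196) = 9 + √(-54609/196) = 9 + I*√54609/14 ≈ 9.0 + 16.692*I)
a(C) = -2 + 2*C (a(C) = -2 + (C + C) = -2 + 2*C)
((213 - 1*(-473)) + O)*a(Y(-3) + H) = ((213 - 1*(-473)) + (9 + I*√54609/14))*(-2 + 2*(-3 + 22)) = ((213 + 473) + (9 + I*√54609/14))*(-2 + 2*19) = (686 + (9 + I*√54609/14))*(-2 + 38) = (695 + I*√54609/14)*36 = 25020 + 18*I*√54609/7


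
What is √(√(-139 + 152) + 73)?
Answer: √(73 + √13) ≈ 8.7525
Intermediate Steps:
√(√(-139 + 152) + 73) = √(√13 + 73) = √(73 + √13)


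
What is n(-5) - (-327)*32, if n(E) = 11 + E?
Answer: 10470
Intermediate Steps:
n(-5) - (-327)*32 = (11 - 5) - (-327)*32 = 6 - 109*(-96) = 6 + 10464 = 10470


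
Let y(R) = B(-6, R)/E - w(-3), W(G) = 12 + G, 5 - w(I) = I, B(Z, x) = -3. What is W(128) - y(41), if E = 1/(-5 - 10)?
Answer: 103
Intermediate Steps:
w(I) = 5 - I
E = -1/15 (E = 1/(-15) = -1/15 ≈ -0.066667)
y(R) = 37 (y(R) = -3/(-1/15) - (5 - 1*(-3)) = -3*(-15) - (5 + 3) = 45 - 1*8 = 45 - 8 = 37)
W(128) - y(41) = (12 + 128) - 1*37 = 140 - 37 = 103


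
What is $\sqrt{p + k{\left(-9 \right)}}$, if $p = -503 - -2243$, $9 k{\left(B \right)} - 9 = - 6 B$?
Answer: $\sqrt{1747} \approx 41.797$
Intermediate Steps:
$k{\left(B \right)} = 1 - \frac{2 B}{3}$ ($k{\left(B \right)} = 1 + \frac{\left(-6\right) B}{9} = 1 - \frac{2 B}{3}$)
$p = 1740$ ($p = -503 + 2243 = 1740$)
$\sqrt{p + k{\left(-9 \right)}} = \sqrt{1740 + \left(1 - -6\right)} = \sqrt{1740 + \left(1 + 6\right)} = \sqrt{1740 + 7} = \sqrt{1747}$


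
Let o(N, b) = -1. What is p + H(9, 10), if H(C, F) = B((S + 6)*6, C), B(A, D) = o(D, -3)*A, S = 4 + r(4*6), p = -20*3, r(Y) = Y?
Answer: -264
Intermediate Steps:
p = -60
S = 28 (S = 4 + 4*6 = 4 + 24 = 28)
B(A, D) = -A
H(C, F) = -204 (H(C, F) = -(28 + 6)*6 = -34*6 = -1*204 = -204)
p + H(9, 10) = -60 - 204 = -264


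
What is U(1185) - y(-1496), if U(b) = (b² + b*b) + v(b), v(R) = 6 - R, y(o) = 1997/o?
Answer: 4199679413/1496 ≈ 2.8073e+6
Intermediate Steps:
U(b) = 6 - b + 2*b² (U(b) = (b² + b*b) + (6 - b) = (b² + b²) + (6 - b) = 2*b² + (6 - b) = 6 - b + 2*b²)
U(1185) - y(-1496) = (6 - 1*1185 + 2*1185²) - 1997/(-1496) = (6 - 1185 + 2*1404225) - 1997*(-1)/1496 = (6 - 1185 + 2808450) - 1*(-1997/1496) = 2807271 + 1997/1496 = 4199679413/1496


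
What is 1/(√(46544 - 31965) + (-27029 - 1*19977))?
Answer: -47006/2209549457 - √14579/2209549457 ≈ -2.1329e-5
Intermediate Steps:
1/(√(46544 - 31965) + (-27029 - 1*19977)) = 1/(√14579 + (-27029 - 19977)) = 1/(√14579 - 47006) = 1/(-47006 + √14579)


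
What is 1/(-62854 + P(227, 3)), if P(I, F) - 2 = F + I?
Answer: -1/62622 ≈ -1.5969e-5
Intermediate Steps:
P(I, F) = 2 + F + I (P(I, F) = 2 + (F + I) = 2 + F + I)
1/(-62854 + P(227, 3)) = 1/(-62854 + (2 + 3 + 227)) = 1/(-62854 + 232) = 1/(-62622) = -1/62622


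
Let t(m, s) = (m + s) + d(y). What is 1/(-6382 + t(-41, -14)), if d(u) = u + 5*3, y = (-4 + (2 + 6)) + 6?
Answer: -1/6412 ≈ -0.00015596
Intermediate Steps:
y = 10 (y = (-4 + 8) + 6 = 4 + 6 = 10)
d(u) = 15 + u (d(u) = u + 15 = 15 + u)
t(m, s) = 25 + m + s (t(m, s) = (m + s) + (15 + 10) = (m + s) + 25 = 25 + m + s)
1/(-6382 + t(-41, -14)) = 1/(-6382 + (25 - 41 - 14)) = 1/(-6382 - 30) = 1/(-6412) = -1/6412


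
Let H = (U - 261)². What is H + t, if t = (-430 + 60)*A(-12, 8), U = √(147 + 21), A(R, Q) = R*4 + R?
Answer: 90489 - 1044*√42 ≈ 83723.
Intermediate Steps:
A(R, Q) = 5*R (A(R, Q) = 4*R + R = 5*R)
U = 2*√42 (U = √168 = 2*√42 ≈ 12.961)
H = (-261 + 2*√42)² (H = (2*√42 - 261)² = (-261 + 2*√42)² ≈ 61523.)
t = 22200 (t = (-430 + 60)*(5*(-12)) = -370*(-60) = 22200)
H + t = (68289 - 1044*√42) + 22200 = 90489 - 1044*√42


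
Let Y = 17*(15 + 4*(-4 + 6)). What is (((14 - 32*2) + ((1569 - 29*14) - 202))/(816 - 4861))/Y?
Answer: -911/1581595 ≈ -0.00057600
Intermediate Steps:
Y = 391 (Y = 17*(15 + 4*2) = 17*(15 + 8) = 17*23 = 391)
(((14 - 32*2) + ((1569 - 29*14) - 202))/(816 - 4861))/Y = (((14 - 32*2) + ((1569 - 29*14) - 202))/(816 - 4861))/391 = (((14 - 64) + ((1569 - 406) - 202))/(-4045))*(1/391) = ((-50 + (1163 - 202))*(-1/4045))*(1/391) = ((-50 + 961)*(-1/4045))*(1/391) = (911*(-1/4045))*(1/391) = -911/4045*1/391 = -911/1581595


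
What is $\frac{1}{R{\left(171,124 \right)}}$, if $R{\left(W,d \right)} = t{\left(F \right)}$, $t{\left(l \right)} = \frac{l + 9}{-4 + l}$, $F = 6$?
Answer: $\frac{2}{15} \approx 0.13333$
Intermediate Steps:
$t{\left(l \right)} = \frac{9 + l}{-4 + l}$
$R{\left(W,d \right)} = \frac{15}{2}$ ($R{\left(W,d \right)} = \frac{9 + 6}{-4 + 6} = \frac{1}{2} \cdot 15 = \frac{15}{2}$)
$\frac{1}{R{\left(171,124 \right)}} = \frac{1}{\frac{15}{2}} = \frac{2}{15}$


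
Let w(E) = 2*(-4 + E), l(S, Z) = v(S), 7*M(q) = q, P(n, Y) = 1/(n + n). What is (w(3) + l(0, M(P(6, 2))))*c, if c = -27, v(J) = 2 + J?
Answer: 0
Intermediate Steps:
P(n, Y) = 1/(2*n)
M(q) = q/7
l(S, Z) = 2 + S
w(E) = -8 + 2*E
(w(3) + l(0, M(P(6, 2))))*c = ((-8 + 2*3) + (2 + 0))*(-27) = ((-8 + 6) + 2)*(-27) = (-2 + 2)*(-27) = 0*(-27) = 0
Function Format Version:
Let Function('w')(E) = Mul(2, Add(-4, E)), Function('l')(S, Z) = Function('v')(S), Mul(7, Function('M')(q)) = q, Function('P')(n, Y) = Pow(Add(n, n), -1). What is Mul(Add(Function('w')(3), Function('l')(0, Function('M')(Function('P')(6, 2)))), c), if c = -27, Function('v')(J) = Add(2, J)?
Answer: 0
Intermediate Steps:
Function('P')(n, Y) = Mul(Rational(1, 2), Pow(n, -1)) (Function('P')(n, Y) = Pow(Mul(2, n), -1) = Mul(Rational(1, 2), Pow(n, -1)))
Function('M')(q) = Mul(Rational(1, 7), q)
Function('l')(S, Z) = Add(2, S)
Function('w')(E) = Add(-8, Mul(2, E))
Mul(Add(Function('w')(3), Function('l')(0, Function('M')(Function('P')(6, 2)))), c) = Mul(Add(Add(-8, Mul(2, 3)), Add(2, 0)), -27) = Mul(Add(Add(-8, 6), 2), -27) = Mul(Add(-2, 2), -27) = Mul(0, -27) = 0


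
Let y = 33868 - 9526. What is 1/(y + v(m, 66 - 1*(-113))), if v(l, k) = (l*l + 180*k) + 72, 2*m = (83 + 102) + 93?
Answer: 1/75955 ≈ 1.3166e-5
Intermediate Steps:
y = 24342
m = 139 (m = ((83 + 102) + 93)/2 = (185 + 93)/2 = (1/2)*278 = 139)
v(l, k) = 72 + l**2 + 180*k (v(l, k) = (l**2 + 180*k) + 72 = 72 + l**2 + 180*k)
1/(y + v(m, 66 - 1*(-113))) = 1/(24342 + (72 + 139**2 + 180*(66 - 1*(-113)))) = 1/(24342 + (72 + 19321 + 180*(66 + 113))) = 1/(24342 + (72 + 19321 + 180*179)) = 1/(24342 + (72 + 19321 + 32220)) = 1/(24342 + 51613) = 1/75955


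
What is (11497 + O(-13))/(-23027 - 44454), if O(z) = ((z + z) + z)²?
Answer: -13018/67481 ≈ -0.19291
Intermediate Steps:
O(z) = 9*z² (O(z) = (2*z + z)² = (3*z)² = 9*z²)
(11497 + O(-13))/(-23027 - 44454) = (11497 + 9*(-13)²)/(-23027 - 44454) = (11497 + 9*169)/(-67481) = (11497 + 1521)*(-1/67481) = 13018*(-1/67481) = -13018/67481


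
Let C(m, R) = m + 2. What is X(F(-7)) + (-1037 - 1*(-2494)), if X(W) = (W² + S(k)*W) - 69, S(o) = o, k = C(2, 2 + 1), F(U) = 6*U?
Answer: 2984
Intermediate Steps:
C(m, R) = 2 + m
k = 4 (k = 2 + 2 = 4)
X(W) = -69 + W² + 4*W (X(W) = (W² + 4*W) - 69 = -69 + W² + 4*W)
X(F(-7)) + (-1037 - 1*(-2494)) = (-69 + (6*(-7))² + 4*(6*(-7))) + (-1037 - 1*(-2494)) = (-69 + (-42)² + 4*(-42)) + (-1037 + 2494) = (-69 + 1764 - 168) + 1457 = 1527 + 1457 = 2984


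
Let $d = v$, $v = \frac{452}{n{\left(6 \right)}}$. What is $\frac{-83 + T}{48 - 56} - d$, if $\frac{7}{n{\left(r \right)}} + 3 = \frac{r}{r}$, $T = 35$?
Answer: $\frac{946}{7} \approx 135.14$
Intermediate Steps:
$n{\left(r \right)} = - \frac{7}{2}$ ($n{\left(r \right)} = \frac{7}{-3 + \frac{r}{r}} = \frac{7}{-3 + 1} = \frac{7}{-2} = 7 \left(- \frac{1}{2}\right) = - \frac{7}{2}$)
$v = - \frac{904}{7}$ ($v = \frac{452}{- \frac{7}{2}} = 452 \left(- \frac{2}{7}\right) = - \frac{904}{7} \approx -129.14$)
$d = - \frac{904}{7} \approx -129.14$
$\frac{-83 + T}{48 - 56} - d = \frac{-83 + 35}{48 - 56} - - \frac{904}{7} = - \frac{48}{-8} + \frac{904}{7} = \left(-48\right) \left(- \frac{1}{8}\right) + \frac{904}{7} = 6 + \frac{904}{7} = \frac{946}{7}$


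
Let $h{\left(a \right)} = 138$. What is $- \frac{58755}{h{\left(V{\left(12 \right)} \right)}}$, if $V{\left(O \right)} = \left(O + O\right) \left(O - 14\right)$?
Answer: $- \frac{19585}{46} \approx -425.76$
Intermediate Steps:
$V{\left(O \right)} = 2 O \left(-14 + O\right)$
$- \frac{58755}{h{\left(V{\left(12 \right)} \right)}} = - \frac{58755}{138} = \left(-58755\right) \frac{1}{138} = - \frac{19585}{46}$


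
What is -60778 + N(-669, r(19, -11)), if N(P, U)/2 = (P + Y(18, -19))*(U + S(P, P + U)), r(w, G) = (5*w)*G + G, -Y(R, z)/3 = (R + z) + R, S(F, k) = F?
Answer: 2423222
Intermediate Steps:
Y(R, z) = -6*R - 3*z (Y(R, z) = -3*((R + z) + R) = -3*(z + 2*R) = -6*R - 3*z)
r(w, G) = G + 5*G*w (r(w, G) = 5*G*w + G = G + 5*G*w)
N(P, U) = 2*(-51 + P)*(P + U) (N(P, U) = 2*((P + (-6*18 - 3*(-19)))*(U + P)) = 2*((P + (-108 + 57))*(P + U)) = 2*((P - 51)*(P + U)) = 2*((-51 + P)*(P + U)) = 2*(-51 + P)*(P + U))
-60778 + N(-669, r(19, -11)) = -60778 + (-102*(-669) - (-1122)*(1 + 5*19) + 2*(-669)² + 2*(-669)*(-11*(1 + 5*19))) = -60778 + (68238 - (-1122)*(1 + 95) + 2*447561 + 2*(-669)*(-11*(1 + 95))) = -60778 + (68238 - (-1122)*96 + 895122 + 2*(-669)*(-11*96)) = -60778 + (68238 - 102*(-1056) + 895122 + 2*(-669)*(-1056)) = -60778 + (68238 + 107712 + 895122 + 1412928) = -60778 + 2484000 = 2423222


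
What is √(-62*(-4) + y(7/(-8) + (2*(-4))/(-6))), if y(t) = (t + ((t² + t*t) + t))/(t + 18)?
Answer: √1752622737/2658 ≈ 15.750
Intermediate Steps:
y(t) = (2*t + 2*t²)/(18 + t) (y(t) = (t + ((t² + t²) + t))/(18 + t) = (t + (2*t² + t))/(18 + t) = (t + (t + 2*t²))/(18 + t) = (2*t + 2*t²)/(18 + t))
√(-62*(-4) + y(7/(-8) + (2*(-4))/(-6))) = √(-62*(-4) + 2*(7/(-8) + (2*(-4))/(-6))*(1 + (7/(-8) + (2*(-4))/(-6)))/(18 + (7/(-8) + (2*(-4))/(-6)))) = √(248 + 2*(7*(-⅛) - 8*(-⅙))*(1 + (7*(-⅛) - 8*(-⅙)))/(18 + (7*(-⅛) - 8*(-⅙)))) = √(248 + 2*(-7/8 + 4/3)*(1 + (-7/8 + 4/3))/(18 + (-7/8 + 4/3))) = √(248 + 2*(11/24)*(1 + 11/24)/(18 + 11/24)) = √(248 + 2*(11/24)*(35/24)/(443/24)) = √(248 + 2*(11/24)*(24/443)*(35/24)) = √(248 + 385/5316) = √(1318753/5316) = √1752622737/2658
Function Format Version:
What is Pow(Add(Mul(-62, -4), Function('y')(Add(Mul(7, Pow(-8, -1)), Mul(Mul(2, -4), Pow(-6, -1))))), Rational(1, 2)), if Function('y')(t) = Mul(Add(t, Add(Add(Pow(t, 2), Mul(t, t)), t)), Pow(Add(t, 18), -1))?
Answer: Mul(Rational(1, 2658), Pow(1752622737, Rational(1, 2))) ≈ 15.750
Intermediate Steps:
Function('y')(t) = Mul(Pow(Add(18, t), -1), Add(Mul(2, t), Mul(2, Pow(t, 2)))) (Function('y')(t) = Mul(Add(t, Add(Add(Pow(t, 2), Pow(t, 2)), t)), Pow(Add(18, t), -1)) = Mul(Add(t, Add(Mul(2, Pow(t, 2)), t)), Pow(Add(18, t), -1)) = Mul(Add(t, Add(t, Mul(2, Pow(t, 2)))), Pow(Add(18, t), -1)) = Mul(Add(Mul(2, t), Mul(2, Pow(t, 2))), Pow(Add(18, t), -1)) = Mul(Pow(Add(18, t), -1), Add(Mul(2, t), Mul(2, Pow(t, 2)))))
Pow(Add(Mul(-62, -4), Function('y')(Add(Mul(7, Pow(-8, -1)), Mul(Mul(2, -4), Pow(-6, -1))))), Rational(1, 2)) = Pow(Add(Mul(-62, -4), Mul(2, Add(Mul(7, Pow(-8, -1)), Mul(Mul(2, -4), Pow(-6, -1))), Pow(Add(18, Add(Mul(7, Pow(-8, -1)), Mul(Mul(2, -4), Pow(-6, -1)))), -1), Add(1, Add(Mul(7, Pow(-8, -1)), Mul(Mul(2, -4), Pow(-6, -1)))))), Rational(1, 2)) = Pow(Add(248, Mul(2, Add(Mul(7, Rational(-1, 8)), Mul(-8, Rational(-1, 6))), Pow(Add(18, Add(Mul(7, Rational(-1, 8)), Mul(-8, Rational(-1, 6)))), -1), Add(1, Add(Mul(7, Rational(-1, 8)), Mul(-8, Rational(-1, 6)))))), Rational(1, 2)) = Pow(Add(248, Mul(2, Add(Rational(-7, 8), Rational(4, 3)), Pow(Add(18, Add(Rational(-7, 8), Rational(4, 3))), -1), Add(1, Add(Rational(-7, 8), Rational(4, 3))))), Rational(1, 2)) = Pow(Add(248, Mul(2, Rational(11, 24), Pow(Add(18, Rational(11, 24)), -1), Add(1, Rational(11, 24)))), Rational(1, 2)) = Pow(Add(248, Mul(2, Rational(11, 24), Pow(Rational(443, 24), -1), Rational(35, 24))), Rational(1, 2)) = Pow(Add(248, Mul(2, Rational(11, 24), Rational(24, 443), Rational(35, 24))), Rational(1, 2)) = Pow(Add(248, Rational(385, 5316)), Rational(1, 2)) = Pow(Rational(1318753, 5316), Rational(1, 2)) = Mul(Rational(1, 2658), Pow(1752622737, Rational(1, 2)))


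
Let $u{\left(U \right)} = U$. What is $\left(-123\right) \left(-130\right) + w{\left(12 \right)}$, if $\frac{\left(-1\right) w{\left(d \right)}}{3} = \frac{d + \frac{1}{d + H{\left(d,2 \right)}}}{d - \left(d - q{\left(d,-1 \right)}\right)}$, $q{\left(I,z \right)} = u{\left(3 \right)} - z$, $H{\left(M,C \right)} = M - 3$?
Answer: $\frac{447467}{28} \approx 15981.0$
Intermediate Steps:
$H{\left(M,C \right)} = -3 + M$ ($H{\left(M,C \right)} = M - 3 = -3 + M$)
$q{\left(I,z \right)} = 3 - z$
$w{\left(d \right)} = - \frac{3 d}{4} - \frac{3}{4 \left(-3 + 2 d\right)}$ ($w{\left(d \right)} = - 3 \frac{d + \frac{1}{d + \left(-3 + d\right)}}{d - \left(-4 + d\right)} = - 3 \frac{d + \frac{1}{-3 + 2 d}}{d - \left(-4 + d\right)} = - 3 \frac{d + \frac{1}{-3 + 2 d}}{4} = - 3 \left(d + \frac{1}{-3 + 2 d}\right) \frac{1}{4} = - 3 \left(\frac{d}{4} + \frac{1}{4 \left(-3 + 2 d\right)}\right) = - \frac{3 d}{4} - \frac{3}{4 \left(-3 + 2 d\right)}$)
$\left(-123\right) \left(-130\right) + w{\left(12 \right)} = \left(-123\right) \left(-130\right) + \frac{3 \left(-1 - 2 \cdot 12^{2} + 3 \cdot 12\right)}{4 \left(-3 + 2 \cdot 12\right)} = 15990 + \frac{3 \left(-1 - 288 + 36\right)}{4 \left(-3 + 24\right)} = 15990 + \frac{3 \left(-1 - 288 + 36\right)}{4 \cdot 21} = 15990 + \frac{3}{4} \cdot \frac{1}{21} \left(-253\right) = 15990 - \frac{253}{28} = \frac{447467}{28}$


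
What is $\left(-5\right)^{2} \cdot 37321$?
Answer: $933025$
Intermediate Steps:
$\left(-5\right)^{2} \cdot 37321 = 25 \cdot 37321 = 933025$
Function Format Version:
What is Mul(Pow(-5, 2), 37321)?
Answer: 933025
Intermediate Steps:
Mul(Pow(-5, 2), 37321) = Mul(25, 37321) = 933025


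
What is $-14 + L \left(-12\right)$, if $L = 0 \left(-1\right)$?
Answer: $-14$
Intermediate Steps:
$L = 0$
$-14 + L \left(-12\right) = -14 + 0 \left(-12\right) = -14 + 0 = -14$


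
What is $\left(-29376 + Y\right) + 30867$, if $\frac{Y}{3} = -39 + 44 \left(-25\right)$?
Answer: $-1926$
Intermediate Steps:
$Y = -3417$ ($Y = 3 \left(-39 + 44 \left(-25\right)\right) = 3 \left(-39 - 1100\right) = 3 \left(-1139\right) = -3417$)
$\left(-29376 + Y\right) + 30867 = \left(-29376 - 3417\right) + 30867 = -32793 + 30867 = -1926$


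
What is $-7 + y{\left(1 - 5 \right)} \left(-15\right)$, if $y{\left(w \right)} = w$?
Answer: $53$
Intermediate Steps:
$-7 + y{\left(1 - 5 \right)} \left(-15\right) = -7 + \left(1 - 5\right) \left(-15\right) = -7 - -60 = -7 + 60 = 53$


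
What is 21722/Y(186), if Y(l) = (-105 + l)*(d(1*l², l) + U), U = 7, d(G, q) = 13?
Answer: 10861/810 ≈ 13.409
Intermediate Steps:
Y(l) = -2100 + 20*l (Y(l) = (-105 + l)*(13 + 7) = (-105 + l)*20 = -2100 + 20*l)
21722/Y(186) = 21722/(-2100 + 20*186) = 21722/(-2100 + 3720) = 21722/1620 = 21722*(1/1620) = 10861/810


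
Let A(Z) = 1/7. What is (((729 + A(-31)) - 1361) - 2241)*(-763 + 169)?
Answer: 11945340/7 ≈ 1.7065e+6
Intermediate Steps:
A(Z) = 1/7
(((729 + A(-31)) - 1361) - 2241)*(-763 + 169) = (((729 + 1/7) - 1361) - 2241)*(-763 + 169) = ((5104/7 - 1361) - 2241)*(-594) = (-4423/7 - 2241)*(-594) = -20110/7*(-594) = 11945340/7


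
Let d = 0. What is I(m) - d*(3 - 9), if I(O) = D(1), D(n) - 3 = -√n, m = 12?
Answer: 2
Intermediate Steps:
D(n) = 3 - √n
I(O) = 2 (I(O) = 3 - √1 = 3 - 1*1 = 3 - 1 = 2)
I(m) - d*(3 - 9) = 2 - 0*(3 - 9) = 2 - 0*(-6) = 2 - 1*0 = 2 + 0 = 2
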